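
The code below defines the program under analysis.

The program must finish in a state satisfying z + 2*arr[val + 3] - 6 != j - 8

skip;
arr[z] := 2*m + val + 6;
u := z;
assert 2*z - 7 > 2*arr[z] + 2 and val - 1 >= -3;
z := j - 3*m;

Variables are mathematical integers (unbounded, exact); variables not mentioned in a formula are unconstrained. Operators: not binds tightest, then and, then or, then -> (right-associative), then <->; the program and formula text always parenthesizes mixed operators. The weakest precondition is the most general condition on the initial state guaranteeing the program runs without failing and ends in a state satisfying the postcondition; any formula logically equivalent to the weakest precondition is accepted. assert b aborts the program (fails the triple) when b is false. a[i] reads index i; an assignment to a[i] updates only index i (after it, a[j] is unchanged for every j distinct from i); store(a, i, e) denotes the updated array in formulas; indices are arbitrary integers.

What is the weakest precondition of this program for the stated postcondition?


Working backward. After the program, the postcondition z + 2*arr[val + 3] - 6 != j - 8 must hold; in canonical form it is 2*arr[val + 3] + z != j - 2.
Before z := j - 3*m: 2*arr[val + 3] != 3*m - 2
Before assert 2*z - 7 > 2*arr[z] + 2 and val - 1 >= -3: 2*z > 2*arr[z] + 9 and val >= -2 and 2*arr[val + 3] != 3*m - 2
Before u := z: 2*z > 2*arr[z] + 9 and val >= -2 and 2*arr[val + 3] != 3*m - 2
Before arr[z] := 2*m + val + 6: 2*z > 2*store(arr, z, 2*m + val + 6)[z] + 9 and val >= -2 and 2*store(arr, z, 2*m + val + 6)[val + 3] != 3*m - 2
Before skip: 2*z > 2*store(arr, z, 2*m + val + 6)[z] + 9 and val >= -2 and 2*store(arr, z, 2*m + val + 6)[val + 3] != 3*m - 2
Answer: WP = 2*z > 2*store(arr, z, 2*m + val + 6)[z] + 9 and val >= -2 and 2*store(arr, z, 2*m + val + 6)[val + 3] != 3*m - 2


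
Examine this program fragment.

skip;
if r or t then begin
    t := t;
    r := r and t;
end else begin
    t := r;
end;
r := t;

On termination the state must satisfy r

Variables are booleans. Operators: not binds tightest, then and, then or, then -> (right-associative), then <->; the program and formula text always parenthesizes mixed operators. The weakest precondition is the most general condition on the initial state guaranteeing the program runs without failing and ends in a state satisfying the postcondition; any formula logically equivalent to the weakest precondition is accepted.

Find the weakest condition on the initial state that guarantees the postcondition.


Working backward. After the program, r must hold.
Before r := t: t
Then branch requires t; else branch requires r.
Before the if: ((r or t) -> t) and ((not (r or t)) -> r)
Before skip: ((r or t) -> t) and ((not (r or t)) -> r)
Answer: WP = ((r or t) -> t) and ((not (r or t)) -> r)


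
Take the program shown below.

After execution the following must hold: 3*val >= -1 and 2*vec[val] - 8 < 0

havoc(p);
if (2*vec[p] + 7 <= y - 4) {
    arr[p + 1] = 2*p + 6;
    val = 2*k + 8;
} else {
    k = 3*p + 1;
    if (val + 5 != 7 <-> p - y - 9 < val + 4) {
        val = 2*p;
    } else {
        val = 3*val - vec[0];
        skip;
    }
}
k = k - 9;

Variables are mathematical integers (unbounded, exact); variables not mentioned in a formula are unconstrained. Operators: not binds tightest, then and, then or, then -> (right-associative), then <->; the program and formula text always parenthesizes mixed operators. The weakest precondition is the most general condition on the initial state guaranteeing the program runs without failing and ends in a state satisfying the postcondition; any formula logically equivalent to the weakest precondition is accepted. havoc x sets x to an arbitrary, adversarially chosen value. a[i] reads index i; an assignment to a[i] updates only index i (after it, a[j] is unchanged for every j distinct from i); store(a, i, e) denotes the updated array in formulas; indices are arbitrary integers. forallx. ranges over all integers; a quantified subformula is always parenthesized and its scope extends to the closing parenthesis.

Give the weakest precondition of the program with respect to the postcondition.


Working backward. After the program, the postcondition 3*val >= -1 and 2*vec[val] - 8 < 0 must hold; in canonical form it is 3*val >= -1 and 2*vec[val] < 8.
Before k := k - 9: 3*val >= -1 and 2*vec[val] < 8
Then branch requires 6*k >= -25 and 2*vec[2*k + 8] < 8; else branch requires ((val != 2 <-> p < val + y + 13) -> (6*p >= -1 and 2*vec[2*p] < 8)) and ((not (val != 2 <-> p < val + y + 13)) -> (9*val >= 3*vec[0] - 1 and 2*vec[-vec[0] + 3*val] < 8)).
Before the if: (2*vec[p] <= y - 11 -> (6*k >= -25 and 2*vec[2*k + 8] < 8)) and ((not (2*vec[p] <= y - 11)) -> (((val != 2 <-> p < val + y + 13) -> (6*p >= -1 and 2*vec[2*p] < 8)) and ((not (val != 2 <-> p < val + y + 13)) -> (9*val >= 3*vec[0] - 1 and 2*vec[-vec[0] + 3*val] < 8))))
Before havoc p: forall p_1. ((2*vec[p_1] <= y - 11 -> (6*k >= -25 and 2*vec[2*k + 8] < 8)) and ((not (2*vec[p_1] <= y - 11)) -> (((val != 2 <-> p_1 < val + y + 13) -> (6*p_1 >= -1 and 2*vec[2*p_1] < 8)) and ((not (val != 2 <-> p_1 < val + y + 13)) -> (9*val >= 3*vec[0] - 1 and 2*vec[-vec[0] + 3*val] < 8)))))
Answer: WP = forall p_1. ((2*vec[p_1] <= y - 11 -> (6*k >= -25 and 2*vec[2*k + 8] < 8)) and ((not (2*vec[p_1] <= y - 11)) -> (((val != 2 <-> p_1 < val + y + 13) -> (6*p_1 >= -1 and 2*vec[2*p_1] < 8)) and ((not (val != 2 <-> p_1 < val + y + 13)) -> (9*val >= 3*vec[0] - 1 and 2*vec[-vec[0] + 3*val] < 8)))))


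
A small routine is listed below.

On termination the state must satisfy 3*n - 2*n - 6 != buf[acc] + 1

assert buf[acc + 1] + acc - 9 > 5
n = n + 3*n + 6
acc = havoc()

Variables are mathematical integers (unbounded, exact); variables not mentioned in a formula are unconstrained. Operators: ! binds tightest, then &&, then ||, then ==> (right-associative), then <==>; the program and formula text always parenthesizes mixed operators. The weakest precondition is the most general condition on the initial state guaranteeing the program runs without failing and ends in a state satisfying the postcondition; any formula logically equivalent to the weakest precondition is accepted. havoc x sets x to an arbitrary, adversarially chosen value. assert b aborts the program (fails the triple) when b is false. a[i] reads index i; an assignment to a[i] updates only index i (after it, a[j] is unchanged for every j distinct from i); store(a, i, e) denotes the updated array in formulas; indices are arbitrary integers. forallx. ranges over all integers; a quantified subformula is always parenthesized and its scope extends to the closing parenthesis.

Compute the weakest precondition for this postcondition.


Working backward. After the program, the postcondition 3*n - 2*n - 6 != buf[acc] + 1 must hold; in canonical form it is n != buf[acc] + 7.
Before havoc acc: forall acc_1. n != buf[acc_1] + 7
Before n := n + 3*n + 6: forall acc_1. 4*n != buf[acc_1] + 1
Before assert buf[acc + 1] + acc - 9 > 5: buf[acc + 1] + acc > 14 && (forall acc_1. 4*n != buf[acc_1] + 1)
Answer: WP = buf[acc + 1] + acc > 14 && (forall acc_1. 4*n != buf[acc_1] + 1)


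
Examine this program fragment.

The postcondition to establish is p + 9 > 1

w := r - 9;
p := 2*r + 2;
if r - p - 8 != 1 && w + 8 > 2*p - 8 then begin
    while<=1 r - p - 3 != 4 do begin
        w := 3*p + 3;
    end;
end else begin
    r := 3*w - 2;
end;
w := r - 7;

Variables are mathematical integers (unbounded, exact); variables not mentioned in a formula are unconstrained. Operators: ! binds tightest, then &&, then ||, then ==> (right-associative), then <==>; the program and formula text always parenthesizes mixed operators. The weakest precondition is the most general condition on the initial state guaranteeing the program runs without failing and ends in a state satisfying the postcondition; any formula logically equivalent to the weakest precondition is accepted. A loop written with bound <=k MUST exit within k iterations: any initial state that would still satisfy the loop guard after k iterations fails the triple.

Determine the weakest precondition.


Working backward. After the program, the postcondition p + 9 > 1 must hold; in canonical form it is p > -8.
Before w := r - 7: p > -8
Then branch requires (r != p + 7 ==> ((!(r != p + 7)) && p > -8)) && ((!(r != p + 7)) ==> p > -8); else branch requires p > -8.
Before the if: ((r != p + 9 && w > 2*p - 16) ==> ((r != p + 7 ==> ((!(r != p + 7)) && p > -8)) && ((!(r != p + 7)) ==> p > -8))) && ((!(r != p + 9 && w > 2*p - 16)) ==> p > -8)
Before p := 2*r + 2: ((r != -11 && w > 4*r - 12) ==> ((r != -9 ==> ((!(r != -9)) && 2*r > -10)) && ((!(r != -9)) ==> 2*r > -10))) && ((!(r != -11 && w > 4*r - 12)) ==> 2*r > -10)
Before w := r - 9: ((r != -11 && 3*r < 3) ==> ((r != -9 ==> ((!(r != -9)) && 2*r > -10)) && ((!(r != -9)) ==> 2*r > -10))) && ((!(r != -11 && 3*r < 3)) ==> 2*r > -10)
Answer: WP = ((r != -11 && 3*r < 3) ==> ((r != -9 ==> ((!(r != -9)) && 2*r > -10)) && ((!(r != -9)) ==> 2*r > -10))) && ((!(r != -11 && 3*r < 3)) ==> 2*r > -10)


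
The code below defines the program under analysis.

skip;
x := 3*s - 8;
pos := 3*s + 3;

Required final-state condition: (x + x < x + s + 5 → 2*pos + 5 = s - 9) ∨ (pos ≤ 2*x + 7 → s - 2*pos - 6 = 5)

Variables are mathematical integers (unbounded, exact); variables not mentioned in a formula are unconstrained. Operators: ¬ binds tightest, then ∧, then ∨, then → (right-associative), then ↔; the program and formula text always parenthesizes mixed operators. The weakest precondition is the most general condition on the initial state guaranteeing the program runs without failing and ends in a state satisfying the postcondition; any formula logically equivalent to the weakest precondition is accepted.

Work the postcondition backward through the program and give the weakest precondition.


Working backward. After the program, the postcondition (x + x < x + s + 5 → 2*pos + 5 = s - 9) ∨ (pos ≤ 2*x + 7 → s - 2*pos - 6 = 5) must hold; in canonical form it is (x < s + 5 → 2*pos = s - 14) ∨ (pos ≤ 2*x + 7 → s = 2*pos + 11).
Before pos := 3*s + 3: (x < s + 5 → 5*s = -20) ∨ (3*s ≤ 2*x + 4 → 5*s = -17)
Before x := 3*s - 8: (2*s < 13 → 5*s = -20) ∨ (3*s ≥ 12 → 5*s = -17)
Before skip: (2*s < 13 → 5*s = -20) ∨ (3*s ≥ 12 → 5*s = -17)
Answer: WP = (2*s < 13 → 5*s = -20) ∨ (3*s ≥ 12 → 5*s = -17)


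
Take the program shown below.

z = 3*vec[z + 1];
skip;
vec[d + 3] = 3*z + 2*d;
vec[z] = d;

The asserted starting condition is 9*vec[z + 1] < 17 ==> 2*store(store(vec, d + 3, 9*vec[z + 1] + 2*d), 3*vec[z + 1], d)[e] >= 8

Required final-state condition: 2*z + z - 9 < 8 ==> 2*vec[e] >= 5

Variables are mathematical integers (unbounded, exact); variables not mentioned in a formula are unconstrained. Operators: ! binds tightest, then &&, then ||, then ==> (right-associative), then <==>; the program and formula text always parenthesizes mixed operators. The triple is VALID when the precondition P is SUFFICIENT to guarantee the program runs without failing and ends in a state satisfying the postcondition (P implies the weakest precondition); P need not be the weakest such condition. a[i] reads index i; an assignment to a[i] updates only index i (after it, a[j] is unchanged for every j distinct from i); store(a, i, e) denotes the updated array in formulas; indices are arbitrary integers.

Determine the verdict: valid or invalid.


Working backward. After the program, the postcondition 2*z + z - 9 < 8 ==> 2*vec[e] >= 5 must hold; in canonical form it is 3*z < 17 ==> 2*vec[e] >= 5.
Before vec[z] := d: 3*z < 17 ==> 2*store(vec, z, d)[e] >= 5
Before vec[d + 3] := 3*z + 2*d: 3*z < 17 ==> 2*store(store(vec, d + 3, 2*d + 3*z), z, d)[e] >= 5
Before skip: 3*z < 17 ==> 2*store(store(vec, d + 3, 2*d + 3*z), z, d)[e] >= 5
Before z := 3*vec[z + 1]: 9*vec[z + 1] < 17 ==> 2*store(store(vec, d + 3, 9*vec[z + 1] + 2*d), 3*vec[z + 1], d)[e] >= 5
The weakest precondition is 9*vec[z + 1] < 17 ==> 2*store(store(vec, d + 3, 9*vec[z + 1] + 2*d), 3*vec[z + 1], d)[e] >= 5.
Check whether 9*vec[z + 1] < 17 ==> 2*store(store(vec, d + 3, 9*vec[z + 1] + 2*d), 3*vec[z + 1], d)[e] >= 8 implies it.
Every state satisfying the precondition satisfies the weakest precondition: the implication holds.
Answer: valid


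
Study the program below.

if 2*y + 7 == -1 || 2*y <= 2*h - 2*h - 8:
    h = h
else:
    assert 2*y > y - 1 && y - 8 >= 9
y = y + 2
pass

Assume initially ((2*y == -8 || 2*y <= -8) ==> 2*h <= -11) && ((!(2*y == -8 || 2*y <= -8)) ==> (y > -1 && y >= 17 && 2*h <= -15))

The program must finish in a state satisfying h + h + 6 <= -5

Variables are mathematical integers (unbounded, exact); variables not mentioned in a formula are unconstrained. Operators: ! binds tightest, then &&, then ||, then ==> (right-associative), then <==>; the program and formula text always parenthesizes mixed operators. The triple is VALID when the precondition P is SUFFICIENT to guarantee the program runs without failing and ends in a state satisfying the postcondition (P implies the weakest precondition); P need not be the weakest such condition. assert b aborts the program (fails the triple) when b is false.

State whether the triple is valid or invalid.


Working backward. After the program, the postcondition h + h + 6 <= -5 must hold; in canonical form it is 2*h <= -11.
Before skip: 2*h <= -11
Before y := y + 2: 2*h <= -11
Then branch requires 2*h <= -11; else branch requires y > -1 && y >= 17 && 2*h <= -11.
Before the if: ((2*y == -8 || 2*y <= -8) ==> 2*h <= -11) && ((!(2*y == -8 || 2*y <= -8)) ==> (y > -1 && y >= 17 && 2*h <= -11))
The weakest precondition is ((2*y == -8 || 2*y <= -8) ==> 2*h <= -11) && ((!(2*y == -8 || 2*y <= -8)) ==> (y > -1 && y >= 17 && 2*h <= -11)).
Check whether ((2*y == -8 || 2*y <= -8) ==> 2*h <= -11) && ((!(2*y == -8 || 2*y <= -8)) ==> (y > -1 && y >= 17 && 2*h <= -15)) implies it.
Every state satisfying the precondition satisfies the weakest precondition: the implication holds.
Answer: valid


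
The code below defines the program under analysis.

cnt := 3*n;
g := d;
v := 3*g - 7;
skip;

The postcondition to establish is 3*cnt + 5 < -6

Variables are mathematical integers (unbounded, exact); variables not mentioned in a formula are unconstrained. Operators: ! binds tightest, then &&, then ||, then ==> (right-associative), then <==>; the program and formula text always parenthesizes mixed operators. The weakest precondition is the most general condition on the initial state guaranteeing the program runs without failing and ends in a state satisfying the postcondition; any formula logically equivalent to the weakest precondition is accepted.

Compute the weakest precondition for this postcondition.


Working backward. After the program, the postcondition 3*cnt + 5 < -6 must hold; in canonical form it is 3*cnt < -11.
Before skip: 3*cnt < -11
Before v := 3*g - 7: 3*cnt < -11
Before g := d: 3*cnt < -11
Before cnt := 3*n: 9*n < -11
Answer: WP = 9*n < -11


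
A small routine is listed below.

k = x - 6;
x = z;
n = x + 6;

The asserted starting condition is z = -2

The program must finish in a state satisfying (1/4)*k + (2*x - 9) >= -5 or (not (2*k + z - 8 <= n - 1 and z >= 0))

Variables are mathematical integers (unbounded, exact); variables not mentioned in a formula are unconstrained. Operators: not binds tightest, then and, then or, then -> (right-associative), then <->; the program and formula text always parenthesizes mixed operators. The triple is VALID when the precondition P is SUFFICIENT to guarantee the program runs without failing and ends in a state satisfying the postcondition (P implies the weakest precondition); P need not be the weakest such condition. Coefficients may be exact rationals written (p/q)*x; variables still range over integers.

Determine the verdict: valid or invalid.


Working backward. After the program, the postcondition (1/4)*k + (2*x - 9) >= -5 or (not (2*k + z - 8 <= n - 1 and z >= 0)) must hold; in canonical form it is (1/4)*k + 2*x >= 4 or (not (2*k + z <= n + 7 and z >= 0)).
Before n := x + 6: (1/4)*k + 2*x >= 4 or (not (2*k + z <= x + 13 and z >= 0))
Before x := z: (1/4)*k + 2*z >= 4 or (not (2*k <= 13 and z >= 0))
Before k := x - 6: (1/4)*x + 2*z >= 11/2 or (not (2*x <= 25 and z >= 0))
The weakest precondition is (1/4)*x + 2*z >= 11/2 or (not (2*x <= 25 and z >= 0)).
Check whether z = -2 implies it.
Every state satisfying the precondition satisfies the weakest precondition: the implication holds.
Answer: valid


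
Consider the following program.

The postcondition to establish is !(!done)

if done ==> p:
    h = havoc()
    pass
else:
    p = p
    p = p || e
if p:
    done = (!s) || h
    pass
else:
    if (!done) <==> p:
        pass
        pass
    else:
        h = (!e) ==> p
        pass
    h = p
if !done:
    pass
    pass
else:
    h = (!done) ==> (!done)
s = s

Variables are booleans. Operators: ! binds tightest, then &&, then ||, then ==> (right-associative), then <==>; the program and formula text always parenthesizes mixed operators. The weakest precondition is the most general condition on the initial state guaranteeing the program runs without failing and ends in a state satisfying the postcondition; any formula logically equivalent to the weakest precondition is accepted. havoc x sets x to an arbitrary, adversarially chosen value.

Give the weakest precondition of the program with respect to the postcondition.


Working backward. After the program, the postcondition !(!done) must hold; in canonical form it is done.
Before s := s: done
Then branch requires done; else branch requires done.
Before the if: (!done) ==> done
Then branch requires (!((!s) || h)) ==> ((!s) || h); else branch requires (((!done) <==> p) ==> ((!done) ==> done)) && ((!((!done) <==> p)) ==> ((!done) ==> done)).
Before the if: (p ==> ((!((!s) || h)) ==> ((!s) || h))) && ((!p) ==> ((((!done) <==> p) ==> ((!done) ==> done)) && ((!((!done) <==> p)) ==> ((!done) ==> done))))
Then branch requires ((!p) ==> ((((!done) <==> p) ==> ((!done) ==> done)) && ((!((!done) <==> p)) ==> ((!done) ==> done)))) && (p ==> (s ==> (!s))); else branch requires ((p || e) ==> ((!((!s) || h)) ==> ((!s) || h))) && ((!(p || e)) ==> ((((!done) <==> (p || e)) ==> ((!done) ==> done)) && ((!((!done) <==> (p || e))) ==> ((!done) ==> done)))).
Before the if: ((done ==> p) ==> (((!p) ==> ((((!done) <==> p) ==> ((!done) ==> done)) && ((!((!done) <==> p)) ==> ((!done) ==> done)))) && (p ==> (s ==> (!s))))) && ((!(done ==> p)) ==> (((p || e) ==> ((!((!s) || h)) ==> ((!s) || h))) && ((!(p || e)) ==> ((((!done) <==> (p || e)) ==> ((!done) ==> done)) && ((!((!done) <==> (p || e))) ==> ((!done) ==> done))))))
Answer: WP = ((done ==> p) ==> (((!p) ==> ((((!done) <==> p) ==> ((!done) ==> done)) && ((!((!done) <==> p)) ==> ((!done) ==> done)))) && (p ==> (s ==> (!s))))) && ((!(done ==> p)) ==> (((p || e) ==> ((!((!s) || h)) ==> ((!s) || h))) && ((!(p || e)) ==> ((((!done) <==> (p || e)) ==> ((!done) ==> done)) && ((!((!done) <==> (p || e))) ==> ((!done) ==> done))))))


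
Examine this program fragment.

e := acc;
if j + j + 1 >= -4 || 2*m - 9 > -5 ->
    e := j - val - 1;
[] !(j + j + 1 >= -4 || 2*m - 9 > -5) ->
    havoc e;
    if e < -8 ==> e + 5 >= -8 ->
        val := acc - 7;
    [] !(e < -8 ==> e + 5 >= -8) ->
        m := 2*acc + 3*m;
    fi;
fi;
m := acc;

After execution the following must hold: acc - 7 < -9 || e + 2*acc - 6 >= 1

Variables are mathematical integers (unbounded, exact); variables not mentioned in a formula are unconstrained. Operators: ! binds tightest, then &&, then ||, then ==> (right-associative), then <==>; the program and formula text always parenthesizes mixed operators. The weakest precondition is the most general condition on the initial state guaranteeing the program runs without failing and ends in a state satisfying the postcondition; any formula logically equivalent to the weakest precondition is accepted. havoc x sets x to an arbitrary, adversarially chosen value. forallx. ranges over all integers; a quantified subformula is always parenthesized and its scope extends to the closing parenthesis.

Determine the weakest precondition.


Working backward. After the program, the postcondition acc - 7 < -9 || e + 2*acc - 6 >= 1 must hold; in canonical form it is acc < -2 || 2*acc + e >= 7.
Before m := acc: acc < -2 || 2*acc + e >= 7
Then branch requires acc < -2 || 2*acc + j >= val + 8; else branch requires forall e_1. (((e_1 < -8 ==> e_1 >= -13) ==> (acc < -2 || 2*acc + e_1 >= 7)) && ((!(e_1 < -8 ==> e_1 >= -13)) ==> (acc < -2 || 2*acc + e_1 >= 7))).
Before the if: ((2*j >= -5 || 2*m > 4) ==> (acc < -2 || 2*acc + j >= val + 8)) && ((!(2*j >= -5 || 2*m > 4)) ==> (forall e_1. (((e_1 < -8 ==> e_1 >= -13) ==> (acc < -2 || 2*acc + e_1 >= 7)) && ((!(e_1 < -8 ==> e_1 >= -13)) ==> (acc < -2 || 2*acc + e_1 >= 7)))))
Before e := acc: ((2*j >= -5 || 2*m > 4) ==> (acc < -2 || 2*acc + j >= val + 8)) && ((!(2*j >= -5 || 2*m > 4)) ==> (forall e_1. (((e_1 < -8 ==> e_1 >= -13) ==> (acc < -2 || 2*acc + e_1 >= 7)) && ((!(e_1 < -8 ==> e_1 >= -13)) ==> (acc < -2 || 2*acc + e_1 >= 7)))))
Answer: WP = ((2*j >= -5 || 2*m > 4) ==> (acc < -2 || 2*acc + j >= val + 8)) && ((!(2*j >= -5 || 2*m > 4)) ==> (forall e_1. (((e_1 < -8 ==> e_1 >= -13) ==> (acc < -2 || 2*acc + e_1 >= 7)) && ((!(e_1 < -8 ==> e_1 >= -13)) ==> (acc < -2 || 2*acc + e_1 >= 7)))))


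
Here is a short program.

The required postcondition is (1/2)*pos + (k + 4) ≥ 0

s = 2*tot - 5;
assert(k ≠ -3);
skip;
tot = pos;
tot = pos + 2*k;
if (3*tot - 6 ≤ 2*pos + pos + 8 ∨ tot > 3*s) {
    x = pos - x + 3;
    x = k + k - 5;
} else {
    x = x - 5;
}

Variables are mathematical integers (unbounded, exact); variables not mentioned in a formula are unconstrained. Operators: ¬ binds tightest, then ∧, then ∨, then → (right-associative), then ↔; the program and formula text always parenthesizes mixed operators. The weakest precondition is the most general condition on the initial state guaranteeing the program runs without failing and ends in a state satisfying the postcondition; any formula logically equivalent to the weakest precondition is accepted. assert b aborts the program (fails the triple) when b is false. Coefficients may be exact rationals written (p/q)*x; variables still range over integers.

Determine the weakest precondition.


Working backward. After the program, the postcondition (1/2)*pos + (k + 4) ≥ 0 must hold; in canonical form it is k + (1/2)*pos ≥ -4.
Then branch requires k + (1/2)*pos ≥ -4; else branch requires k + (1/2)*pos ≥ -4.
Before the if: ((3*tot ≤ 3*pos + 14 ∨ tot > 3*s) → k + (1/2)*pos ≥ -4) ∧ ((¬(3*tot ≤ 3*pos + 14 ∨ tot > 3*s)) → k + (1/2)*pos ≥ -4)
Before tot := pos + 2*k: ((6*k ≤ 14 ∨ 2*k + pos > 3*s) → k + (1/2)*pos ≥ -4) ∧ ((¬(6*k ≤ 14 ∨ 2*k + pos > 3*s)) → k + (1/2)*pos ≥ -4)
Before tot := pos: ((6*k ≤ 14 ∨ 2*k + pos > 3*s) → k + (1/2)*pos ≥ -4) ∧ ((¬(6*k ≤ 14 ∨ 2*k + pos > 3*s)) → k + (1/2)*pos ≥ -4)
Before skip: ((6*k ≤ 14 ∨ 2*k + pos > 3*s) → k + (1/2)*pos ≥ -4) ∧ ((¬(6*k ≤ 14 ∨ 2*k + pos > 3*s)) → k + (1/2)*pos ≥ -4)
Before assert k ≠ -3: k ≠ -3 ∧ ((6*k ≤ 14 ∨ 2*k + pos > 3*s) → k + (1/2)*pos ≥ -4) ∧ ((¬(6*k ≤ 14 ∨ 2*k + pos > 3*s)) → k + (1/2)*pos ≥ -4)
Before s := 2*tot - 5: k ≠ -3 ∧ ((6*k ≤ 14 ∨ 2*k + pos > 6*tot - 15) → k + (1/2)*pos ≥ -4) ∧ ((¬(6*k ≤ 14 ∨ 2*k + pos > 6*tot - 15)) → k + (1/2)*pos ≥ -4)
Answer: WP = k ≠ -3 ∧ ((6*k ≤ 14 ∨ 2*k + pos > 6*tot - 15) → k + (1/2)*pos ≥ -4) ∧ ((¬(6*k ≤ 14 ∨ 2*k + pos > 6*tot - 15)) → k + (1/2)*pos ≥ -4)


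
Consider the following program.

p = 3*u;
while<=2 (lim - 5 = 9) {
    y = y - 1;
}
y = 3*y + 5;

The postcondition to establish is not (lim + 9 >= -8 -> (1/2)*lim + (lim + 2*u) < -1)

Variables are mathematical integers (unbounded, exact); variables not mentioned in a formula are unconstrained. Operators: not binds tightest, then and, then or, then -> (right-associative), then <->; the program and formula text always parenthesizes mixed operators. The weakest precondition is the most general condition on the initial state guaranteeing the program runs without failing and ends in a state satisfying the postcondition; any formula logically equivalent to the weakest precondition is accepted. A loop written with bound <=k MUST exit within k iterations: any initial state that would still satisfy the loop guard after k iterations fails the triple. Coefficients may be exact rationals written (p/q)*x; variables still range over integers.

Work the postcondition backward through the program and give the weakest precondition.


Working backward. After the program, the postcondition not (lim + 9 >= -8 -> (1/2)*lim + (lim + 2*u) < -1) must hold; in canonical form it is not (lim >= -17 -> (3/2)*lim + 2*u < -1).
Before y := 3*y + 5: not (lim >= -17 -> (3/2)*lim + 2*u < -1)
Before the loop (bound <=2), unroll the exhaustion recursion (WP_0 = exit-now case; WP_j = one more guarded iteration, up to j = 2):
  WP_0: (not (lim = 14)) and (not (lim >= -17 -> (3/2)*lim + 2*u < -1))
  WP_1: (lim = 14 -> ((not (lim = 14)) and (not (lim >= -17 -> (3/2)*lim + 2*u < -1)))) and ((not (lim = 14)) -> (not (lim >= -17 -> (3/2)*lim + 2*u < -1)))
  WP_2: (lim = 14 -> ((lim = 14 -> ((not (lim = 14)) and (not (lim >= -17 -> (3/2)*lim + 2*u < -1)))) and ((not (lim = 14)) -> (not (lim >= -17 -> (3/2)*lim + 2*u < -1))))) and ((not (lim = 14)) -> (not (lim >= -17 -> (3/2)*lim + 2*u < -1)))
So before the loop: (lim = 14 -> ((lim = 14 -> ((not (lim = 14)) and (not (lim >= -17 -> (3/2)*lim + 2*u < -1)))) and ((not (lim = 14)) -> (not (lim >= -17 -> (3/2)*lim + 2*u < -1))))) and ((not (lim = 14)) -> (not (lim >= -17 -> (3/2)*lim + 2*u < -1)))
Before p := 3*u: (lim = 14 -> ((lim = 14 -> ((not (lim = 14)) and (not (lim >= -17 -> (3/2)*lim + 2*u < -1)))) and ((not (lim = 14)) -> (not (lim >= -17 -> (3/2)*lim + 2*u < -1))))) and ((not (lim = 14)) -> (not (lim >= -17 -> (3/2)*lim + 2*u < -1)))
Answer: WP = (lim = 14 -> ((lim = 14 -> ((not (lim = 14)) and (not (lim >= -17 -> (3/2)*lim + 2*u < -1)))) and ((not (lim = 14)) -> (not (lim >= -17 -> (3/2)*lim + 2*u < -1))))) and ((not (lim = 14)) -> (not (lim >= -17 -> (3/2)*lim + 2*u < -1)))


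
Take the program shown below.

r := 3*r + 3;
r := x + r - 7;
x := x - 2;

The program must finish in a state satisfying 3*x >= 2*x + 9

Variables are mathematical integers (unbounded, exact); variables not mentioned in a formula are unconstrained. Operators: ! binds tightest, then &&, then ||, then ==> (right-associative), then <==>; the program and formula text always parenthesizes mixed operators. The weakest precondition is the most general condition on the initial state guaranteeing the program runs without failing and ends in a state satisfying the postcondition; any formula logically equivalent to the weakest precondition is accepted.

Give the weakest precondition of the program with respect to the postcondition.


Working backward. After the program, the postcondition 3*x >= 2*x + 9 must hold; in canonical form it is x >= 9.
Before x := x - 2: x >= 11
Before r := x + r - 7: x >= 11
Before r := 3*r + 3: x >= 11
Answer: WP = x >= 11


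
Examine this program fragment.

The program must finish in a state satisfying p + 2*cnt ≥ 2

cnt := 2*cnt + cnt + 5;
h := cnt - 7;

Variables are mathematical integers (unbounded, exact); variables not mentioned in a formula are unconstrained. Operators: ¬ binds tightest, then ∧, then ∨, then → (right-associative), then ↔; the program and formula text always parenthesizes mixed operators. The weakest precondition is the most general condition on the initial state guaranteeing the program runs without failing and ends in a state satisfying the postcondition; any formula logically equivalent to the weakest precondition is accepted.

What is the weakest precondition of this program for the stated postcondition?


Working backward. After the program, the postcondition p + 2*cnt ≥ 2 must hold; in canonical form it is 2*cnt + p ≥ 2.
Before h := cnt - 7: 2*cnt + p ≥ 2
Before cnt := 2*cnt + cnt + 5: 6*cnt + p ≥ -8
Answer: WP = 6*cnt + p ≥ -8


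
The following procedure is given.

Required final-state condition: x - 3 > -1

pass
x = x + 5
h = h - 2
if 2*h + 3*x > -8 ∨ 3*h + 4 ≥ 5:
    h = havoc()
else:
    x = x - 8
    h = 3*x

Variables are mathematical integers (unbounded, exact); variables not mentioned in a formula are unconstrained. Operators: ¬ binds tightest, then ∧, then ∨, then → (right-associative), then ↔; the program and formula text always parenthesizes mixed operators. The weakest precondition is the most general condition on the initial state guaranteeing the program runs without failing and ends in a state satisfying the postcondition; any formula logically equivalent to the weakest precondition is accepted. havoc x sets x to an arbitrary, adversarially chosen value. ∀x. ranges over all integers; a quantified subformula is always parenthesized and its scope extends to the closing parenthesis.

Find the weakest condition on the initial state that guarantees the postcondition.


Working backward. After the program, the postcondition x - 3 > -1 must hold; in canonical form it is x > 2.
Then branch requires x > 2; else branch requires x > 10.
Before the if: ((2*h + 3*x > -8 ∨ 3*h ≥ 1) → x > 2) ∧ ((¬(2*h + 3*x > -8 ∨ 3*h ≥ 1)) → x > 10)
Before h := h - 2: ((2*h + 3*x > -4 ∨ 3*h ≥ 7) → x > 2) ∧ ((¬(2*h + 3*x > -4 ∨ 3*h ≥ 7)) → x > 10)
Before x := x + 5: ((2*h + 3*x > -19 ∨ 3*h ≥ 7) → x > -3) ∧ ((¬(2*h + 3*x > -19 ∨ 3*h ≥ 7)) → x > 5)
Before skip: ((2*h + 3*x > -19 ∨ 3*h ≥ 7) → x > -3) ∧ ((¬(2*h + 3*x > -19 ∨ 3*h ≥ 7)) → x > 5)
Answer: WP = ((2*h + 3*x > -19 ∨ 3*h ≥ 7) → x > -3) ∧ ((¬(2*h + 3*x > -19 ∨ 3*h ≥ 7)) → x > 5)


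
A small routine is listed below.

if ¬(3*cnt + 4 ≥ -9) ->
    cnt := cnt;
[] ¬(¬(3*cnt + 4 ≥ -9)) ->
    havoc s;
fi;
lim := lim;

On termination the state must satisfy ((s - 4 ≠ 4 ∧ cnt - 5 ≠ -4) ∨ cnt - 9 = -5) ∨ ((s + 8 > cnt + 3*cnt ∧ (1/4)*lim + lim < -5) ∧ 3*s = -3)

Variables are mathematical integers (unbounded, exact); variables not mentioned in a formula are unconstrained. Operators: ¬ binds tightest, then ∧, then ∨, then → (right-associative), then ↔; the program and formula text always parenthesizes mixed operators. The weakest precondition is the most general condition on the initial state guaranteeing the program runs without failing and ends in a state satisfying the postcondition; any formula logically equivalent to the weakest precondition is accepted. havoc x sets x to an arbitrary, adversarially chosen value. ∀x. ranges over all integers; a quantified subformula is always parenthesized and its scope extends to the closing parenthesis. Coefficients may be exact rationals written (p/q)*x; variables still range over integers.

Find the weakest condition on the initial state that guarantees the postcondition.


Working backward. After the program, the postcondition ((s - 4 ≠ 4 ∧ cnt - 5 ≠ -4) ∨ cnt - 9 = -5) ∨ ((s + 8 > cnt + 3*cnt ∧ (1/4)*lim + lim < -5) ∧ 3*s = -3) must hold; in canonical form it is (s ≠ 8 ∧ cnt ≠ 1) ∨ cnt = 4 ∨ (s > 4*cnt - 8 ∧ (5/4)*lim < -5 ∧ 3*s = -3).
Before lim := lim: (s ≠ 8 ∧ cnt ≠ 1) ∨ cnt = 4 ∨ (s > 4*cnt - 8 ∧ (5/4)*lim < -5 ∧ 3*s = -3)
Then branch requires (s ≠ 8 ∧ cnt ≠ 1) ∨ cnt = 4 ∨ (s > 4*cnt - 8 ∧ (5/4)*lim < -5 ∧ 3*s = -3); else branch requires ∀s_1. ((s_1 ≠ 8 ∧ cnt ≠ 1) ∨ cnt = 4 ∨ (s_1 > 4*cnt - 8 ∧ (5/4)*lim < -5 ∧ 3*s_1 = -3)).
Before the if: ((¬(3*cnt ≥ -13)) → ((s ≠ 8 ∧ cnt ≠ 1) ∨ cnt = 4 ∨ (s > 4*cnt - 8 ∧ (5/4)*lim < -5 ∧ 3*s = -3))) ∧ (3*cnt ≥ -13 → (∀s_1. ((s_1 ≠ 8 ∧ cnt ≠ 1) ∨ cnt = 4 ∨ (s_1 > 4*cnt - 8 ∧ (5/4)*lim < -5 ∧ 3*s_1 = -3))))
Answer: WP = ((¬(3*cnt ≥ -13)) → ((s ≠ 8 ∧ cnt ≠ 1) ∨ cnt = 4 ∨ (s > 4*cnt - 8 ∧ (5/4)*lim < -5 ∧ 3*s = -3))) ∧ (3*cnt ≥ -13 → (∀s_1. ((s_1 ≠ 8 ∧ cnt ≠ 1) ∨ cnt = 4 ∨ (s_1 > 4*cnt - 8 ∧ (5/4)*lim < -5 ∧ 3*s_1 = -3))))


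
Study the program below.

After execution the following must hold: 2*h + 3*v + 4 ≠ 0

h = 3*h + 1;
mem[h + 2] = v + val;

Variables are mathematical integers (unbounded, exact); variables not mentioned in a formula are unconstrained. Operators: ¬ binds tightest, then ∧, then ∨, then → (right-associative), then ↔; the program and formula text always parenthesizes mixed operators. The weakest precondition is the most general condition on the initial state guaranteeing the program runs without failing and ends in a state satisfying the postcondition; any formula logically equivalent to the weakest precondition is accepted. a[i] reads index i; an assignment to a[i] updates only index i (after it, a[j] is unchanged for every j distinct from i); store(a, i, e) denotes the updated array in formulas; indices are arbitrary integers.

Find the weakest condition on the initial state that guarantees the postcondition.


Working backward. After the program, the postcondition 2*h + 3*v + 4 ≠ 0 must hold; in canonical form it is 2*h + 3*v ≠ -4.
Before mem[h + 2] := v + val: 2*h + 3*v ≠ -4
Before h := 3*h + 1: 6*h + 3*v ≠ -6
Answer: WP = 6*h + 3*v ≠ -6


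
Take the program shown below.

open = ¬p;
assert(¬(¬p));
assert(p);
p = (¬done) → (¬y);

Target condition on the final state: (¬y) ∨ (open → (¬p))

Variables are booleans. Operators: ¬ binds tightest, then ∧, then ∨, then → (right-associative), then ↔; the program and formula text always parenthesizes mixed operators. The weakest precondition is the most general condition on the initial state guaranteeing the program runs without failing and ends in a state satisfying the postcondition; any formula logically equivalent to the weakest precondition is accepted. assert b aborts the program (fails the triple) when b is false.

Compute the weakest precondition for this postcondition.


Working backward. After the program, (¬y) ∨ (open → (¬p)) must hold.
Before p := (¬done) → (¬y): (¬y) ∨ (open → (¬((¬done) → (¬y))))
Before assert p: p ∧ ((¬y) ∨ (open → (¬((¬done) → (¬y)))))
Before assert ¬(¬p): p ∧ ((¬y) ∨ (open → (¬((¬done) → (¬y)))))
Before open := ¬p: p ∧ ((¬y) ∨ ((¬p) → (¬((¬done) → (¬y)))))
Answer: WP = p ∧ ((¬y) ∨ ((¬p) → (¬((¬done) → (¬y)))))


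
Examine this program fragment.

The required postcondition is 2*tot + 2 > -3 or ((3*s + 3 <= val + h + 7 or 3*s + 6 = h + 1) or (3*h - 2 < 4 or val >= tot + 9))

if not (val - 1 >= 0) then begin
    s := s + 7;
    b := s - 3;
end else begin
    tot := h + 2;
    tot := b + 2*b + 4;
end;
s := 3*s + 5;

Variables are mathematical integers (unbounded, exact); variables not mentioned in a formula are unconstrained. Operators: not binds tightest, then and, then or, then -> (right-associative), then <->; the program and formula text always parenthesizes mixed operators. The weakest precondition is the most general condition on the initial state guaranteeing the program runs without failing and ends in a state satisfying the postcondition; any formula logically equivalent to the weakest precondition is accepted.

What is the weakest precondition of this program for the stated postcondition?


Working backward. After the program, the postcondition 2*tot + 2 > -3 or ((3*s + 3 <= val + h + 7 or 3*s + 6 = h + 1) or (3*h - 2 < 4 or val >= tot + 9)) must hold; in canonical form it is 2*tot > -5 or 3*s <= h + val + 4 or 3*s = h - 5 or 3*h < 6 or val >= tot + 9.
Before s := 3*s + 5: 2*tot > -5 or 9*s <= h + val - 11 or 9*s = h - 20 or 3*h < 6 or val >= tot + 9
Then branch requires 2*tot > -5 or 9*s <= h + val - 74 or 9*s = h - 83 or 3*h < 6 or val >= tot + 9; else branch requires 6*b > -13 or 9*s <= h + val - 11 or 9*s = h - 20 or 3*h < 6 or val >= 3*b + 13.
Before the if: ((not (val >= 1)) -> (2*tot > -5 or 9*s <= h + val - 74 or 9*s = h - 83 or 3*h < 6 or val >= tot + 9)) and (val >= 1 -> (6*b > -13 or 9*s <= h + val - 11 or 9*s = h - 20 or 3*h < 6 or val >= 3*b + 13))
Answer: WP = ((not (val >= 1)) -> (2*tot > -5 or 9*s <= h + val - 74 or 9*s = h - 83 or 3*h < 6 or val >= tot + 9)) and (val >= 1 -> (6*b > -13 or 9*s <= h + val - 11 or 9*s = h - 20 or 3*h < 6 or val >= 3*b + 13))


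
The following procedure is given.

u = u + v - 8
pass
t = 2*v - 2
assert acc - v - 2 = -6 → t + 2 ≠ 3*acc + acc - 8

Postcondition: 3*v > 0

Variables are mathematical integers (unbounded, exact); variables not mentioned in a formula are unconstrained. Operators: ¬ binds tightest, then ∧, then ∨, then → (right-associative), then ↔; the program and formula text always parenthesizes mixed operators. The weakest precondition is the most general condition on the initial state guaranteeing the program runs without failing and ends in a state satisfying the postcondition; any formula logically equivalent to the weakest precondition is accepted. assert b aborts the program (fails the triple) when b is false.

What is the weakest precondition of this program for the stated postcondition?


Working backward. After the program, 3*v > 0 must hold.
Before assert acc - v - 2 = -6 → t + 2 ≠ 3*acc + acc - 8: (acc = v - 4 → t ≠ 4*acc - 10) ∧ 3*v > 0
Before t := 2*v - 2: (acc = v - 4 → 2*v ≠ 4*acc - 8) ∧ 3*v > 0
Before skip: (acc = v - 4 → 2*v ≠ 4*acc - 8) ∧ 3*v > 0
Before u := u + v - 8: (acc = v - 4 → 2*v ≠ 4*acc - 8) ∧ 3*v > 0
Answer: WP = (acc = v - 4 → 2*v ≠ 4*acc - 8) ∧ 3*v > 0


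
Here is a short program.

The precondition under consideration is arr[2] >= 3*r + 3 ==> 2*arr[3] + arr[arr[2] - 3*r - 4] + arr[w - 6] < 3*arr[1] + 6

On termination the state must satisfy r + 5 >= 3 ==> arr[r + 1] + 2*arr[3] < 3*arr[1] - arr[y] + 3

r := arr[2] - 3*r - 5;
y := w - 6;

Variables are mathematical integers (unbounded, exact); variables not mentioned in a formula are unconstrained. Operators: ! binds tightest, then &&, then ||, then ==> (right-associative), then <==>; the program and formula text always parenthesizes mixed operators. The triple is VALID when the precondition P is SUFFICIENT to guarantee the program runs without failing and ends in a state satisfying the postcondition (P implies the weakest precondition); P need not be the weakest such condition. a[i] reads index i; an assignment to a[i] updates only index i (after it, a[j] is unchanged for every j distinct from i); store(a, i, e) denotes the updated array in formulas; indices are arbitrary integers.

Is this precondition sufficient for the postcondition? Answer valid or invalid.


Working backward. After the program, the postcondition r + 5 >= 3 ==> arr[r + 1] + 2*arr[3] < 3*arr[1] - arr[y] + 3 must hold; in canonical form it is r >= -2 ==> arr[r + 1] + 2*arr[3] + arr[y] < 3*arr[1] + 3.
Before y := w - 6: r >= -2 ==> arr[r + 1] + 2*arr[3] + arr[w - 6] < 3*arr[1] + 3
Before r := arr[2] - 3*r - 5: arr[2] >= 3*r + 3 ==> 2*arr[3] + arr[arr[2] - 3*r - 4] + arr[w - 6] < 3*arr[1] + 3
The weakest precondition is arr[2] >= 3*r + 3 ==> 2*arr[3] + arr[arr[2] - 3*r - 4] + arr[w - 6] < 3*arr[1] + 3.
Check whether arr[2] >= 3*r + 3 ==> 2*arr[3] + arr[arr[2] - 3*r - 4] + arr[w - 6] < 3*arr[1] + 6 implies it.
Countermodel: at the initial state arr = {[-1] = -66055, [1] = 6516, [2] = 35385, [3] = 27727, [6] = 30152, elsewhere 6516}, r = 11794, w = 12, the precondition holds but the weakest precondition fails.
Answer: invalid


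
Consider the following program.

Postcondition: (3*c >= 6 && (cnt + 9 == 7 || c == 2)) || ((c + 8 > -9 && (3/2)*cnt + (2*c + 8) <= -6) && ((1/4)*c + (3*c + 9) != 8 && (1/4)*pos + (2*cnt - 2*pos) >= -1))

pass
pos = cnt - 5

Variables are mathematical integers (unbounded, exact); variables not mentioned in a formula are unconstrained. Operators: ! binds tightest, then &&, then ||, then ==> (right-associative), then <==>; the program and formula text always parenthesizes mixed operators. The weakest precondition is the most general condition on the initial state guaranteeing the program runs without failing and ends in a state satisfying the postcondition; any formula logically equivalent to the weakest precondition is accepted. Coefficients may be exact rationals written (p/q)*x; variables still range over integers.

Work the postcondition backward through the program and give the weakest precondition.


Working backward. After the program, the postcondition (3*c >= 6 && (cnt + 9 == 7 || c == 2)) || ((c + 8 > -9 && (3/2)*cnt + (2*c + 8) <= -6) && ((1/4)*c + (3*c + 9) != 8 && (1/4)*pos + (2*cnt - 2*pos) >= -1)) must hold; in canonical form it is (3*c >= 6 && (cnt == -2 || c == 2)) || (c > -17 && 2*c + (3/2)*cnt <= -14 && (13/4)*c != -1 && 2*cnt >= (7/4)*pos - 1).
Before pos := cnt - 5: (3*c >= 6 && (cnt == -2 || c == 2)) || (c > -17 && 2*c + (3/2)*cnt <= -14 && (13/4)*c != -1 && (1/4)*cnt >= -39/4)
Before skip: (3*c >= 6 && (cnt == -2 || c == 2)) || (c > -17 && 2*c + (3/2)*cnt <= -14 && (13/4)*c != -1 && (1/4)*cnt >= -39/4)
Answer: WP = (3*c >= 6 && (cnt == -2 || c == 2)) || (c > -17 && 2*c + (3/2)*cnt <= -14 && (13/4)*c != -1 && (1/4)*cnt >= -39/4)
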